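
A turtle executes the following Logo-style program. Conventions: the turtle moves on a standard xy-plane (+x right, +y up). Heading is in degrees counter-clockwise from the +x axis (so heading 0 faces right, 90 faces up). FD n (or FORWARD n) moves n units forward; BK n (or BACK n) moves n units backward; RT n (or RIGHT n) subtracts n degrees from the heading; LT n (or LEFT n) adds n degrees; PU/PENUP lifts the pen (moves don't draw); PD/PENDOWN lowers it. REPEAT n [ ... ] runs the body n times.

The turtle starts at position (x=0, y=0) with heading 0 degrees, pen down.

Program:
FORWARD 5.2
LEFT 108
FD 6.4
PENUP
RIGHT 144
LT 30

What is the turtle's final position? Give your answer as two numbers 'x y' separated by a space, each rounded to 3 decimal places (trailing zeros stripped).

Answer: 3.222 6.087

Derivation:
Executing turtle program step by step:
Start: pos=(0,0), heading=0, pen down
FD 5.2: (0,0) -> (5.2,0) [heading=0, draw]
LT 108: heading 0 -> 108
FD 6.4: (5.2,0) -> (3.222,6.087) [heading=108, draw]
PU: pen up
RT 144: heading 108 -> 324
LT 30: heading 324 -> 354
Final: pos=(3.222,6.087), heading=354, 2 segment(s) drawn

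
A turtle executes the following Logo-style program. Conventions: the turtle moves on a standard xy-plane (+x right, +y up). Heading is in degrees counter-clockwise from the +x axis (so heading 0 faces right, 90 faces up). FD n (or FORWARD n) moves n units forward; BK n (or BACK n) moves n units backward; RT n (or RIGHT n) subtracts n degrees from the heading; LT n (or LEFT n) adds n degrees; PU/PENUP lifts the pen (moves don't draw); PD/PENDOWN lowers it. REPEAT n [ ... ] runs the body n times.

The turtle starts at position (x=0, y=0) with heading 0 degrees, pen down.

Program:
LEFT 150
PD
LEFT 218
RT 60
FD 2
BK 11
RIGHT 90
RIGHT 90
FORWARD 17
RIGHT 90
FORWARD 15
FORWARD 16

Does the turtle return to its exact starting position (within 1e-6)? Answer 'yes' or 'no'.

Executing turtle program step by step:
Start: pos=(0,0), heading=0, pen down
LT 150: heading 0 -> 150
PD: pen down
LT 218: heading 150 -> 8
RT 60: heading 8 -> 308
FD 2: (0,0) -> (1.231,-1.576) [heading=308, draw]
BK 11: (1.231,-1.576) -> (-5.541,7.092) [heading=308, draw]
RT 90: heading 308 -> 218
RT 90: heading 218 -> 128
FD 17: (-5.541,7.092) -> (-16.007,20.488) [heading=128, draw]
RT 90: heading 128 -> 38
FD 15: (-16.007,20.488) -> (-4.187,29.723) [heading=38, draw]
FD 16: (-4.187,29.723) -> (8.421,39.574) [heading=38, draw]
Final: pos=(8.421,39.574), heading=38, 5 segment(s) drawn

Start position: (0, 0)
Final position: (8.421, 39.574)
Distance = 40.46; >= 1e-6 -> NOT closed

Answer: no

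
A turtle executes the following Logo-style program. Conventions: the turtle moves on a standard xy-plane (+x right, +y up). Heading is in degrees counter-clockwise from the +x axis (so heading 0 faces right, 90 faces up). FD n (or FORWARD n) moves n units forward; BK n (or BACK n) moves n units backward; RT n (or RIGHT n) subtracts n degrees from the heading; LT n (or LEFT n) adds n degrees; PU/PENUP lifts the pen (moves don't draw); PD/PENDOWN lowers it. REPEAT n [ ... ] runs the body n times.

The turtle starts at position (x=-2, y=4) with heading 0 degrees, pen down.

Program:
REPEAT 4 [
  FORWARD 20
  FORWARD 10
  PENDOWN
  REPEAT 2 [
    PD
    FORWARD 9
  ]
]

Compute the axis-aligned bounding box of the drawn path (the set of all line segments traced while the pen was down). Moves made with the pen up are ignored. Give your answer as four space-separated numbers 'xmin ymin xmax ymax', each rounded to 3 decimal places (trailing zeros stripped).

Executing turtle program step by step:
Start: pos=(-2,4), heading=0, pen down
REPEAT 4 [
  -- iteration 1/4 --
  FD 20: (-2,4) -> (18,4) [heading=0, draw]
  FD 10: (18,4) -> (28,4) [heading=0, draw]
  PD: pen down
  REPEAT 2 [
    -- iteration 1/2 --
    PD: pen down
    FD 9: (28,4) -> (37,4) [heading=0, draw]
    -- iteration 2/2 --
    PD: pen down
    FD 9: (37,4) -> (46,4) [heading=0, draw]
  ]
  -- iteration 2/4 --
  FD 20: (46,4) -> (66,4) [heading=0, draw]
  FD 10: (66,4) -> (76,4) [heading=0, draw]
  PD: pen down
  REPEAT 2 [
    -- iteration 1/2 --
    PD: pen down
    FD 9: (76,4) -> (85,4) [heading=0, draw]
    -- iteration 2/2 --
    PD: pen down
    FD 9: (85,4) -> (94,4) [heading=0, draw]
  ]
  -- iteration 3/4 --
  FD 20: (94,4) -> (114,4) [heading=0, draw]
  FD 10: (114,4) -> (124,4) [heading=0, draw]
  PD: pen down
  REPEAT 2 [
    -- iteration 1/2 --
    PD: pen down
    FD 9: (124,4) -> (133,4) [heading=0, draw]
    -- iteration 2/2 --
    PD: pen down
    FD 9: (133,4) -> (142,4) [heading=0, draw]
  ]
  -- iteration 4/4 --
  FD 20: (142,4) -> (162,4) [heading=0, draw]
  FD 10: (162,4) -> (172,4) [heading=0, draw]
  PD: pen down
  REPEAT 2 [
    -- iteration 1/2 --
    PD: pen down
    FD 9: (172,4) -> (181,4) [heading=0, draw]
    -- iteration 2/2 --
    PD: pen down
    FD 9: (181,4) -> (190,4) [heading=0, draw]
  ]
]
Final: pos=(190,4), heading=0, 16 segment(s) drawn

Segment endpoints: x in {-2, 18, 28, 37, 46, 66, 76, 85, 94, 114, 124, 133, 142, 162, 172, 181, 190}, y in {4}
xmin=-2, ymin=4, xmax=190, ymax=4

Answer: -2 4 190 4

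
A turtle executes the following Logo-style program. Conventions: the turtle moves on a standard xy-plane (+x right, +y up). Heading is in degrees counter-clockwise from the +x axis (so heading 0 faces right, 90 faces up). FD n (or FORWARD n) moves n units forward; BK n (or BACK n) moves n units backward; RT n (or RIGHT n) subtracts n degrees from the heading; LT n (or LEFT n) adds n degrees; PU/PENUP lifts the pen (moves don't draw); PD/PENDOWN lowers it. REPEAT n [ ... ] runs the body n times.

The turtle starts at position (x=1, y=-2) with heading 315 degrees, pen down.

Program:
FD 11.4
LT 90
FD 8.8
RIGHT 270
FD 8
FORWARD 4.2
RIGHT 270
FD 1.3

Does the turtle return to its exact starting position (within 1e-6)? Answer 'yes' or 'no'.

Executing turtle program step by step:
Start: pos=(1,-2), heading=315, pen down
FD 11.4: (1,-2) -> (9.061,-10.061) [heading=315, draw]
LT 90: heading 315 -> 45
FD 8.8: (9.061,-10.061) -> (15.284,-3.838) [heading=45, draw]
RT 270: heading 45 -> 135
FD 8: (15.284,-3.838) -> (9.627,1.818) [heading=135, draw]
FD 4.2: (9.627,1.818) -> (6.657,4.788) [heading=135, draw]
RT 270: heading 135 -> 225
FD 1.3: (6.657,4.788) -> (5.738,3.869) [heading=225, draw]
Final: pos=(5.738,3.869), heading=225, 5 segment(s) drawn

Start position: (1, -2)
Final position: (5.738, 3.869)
Distance = 7.543; >= 1e-6 -> NOT closed

Answer: no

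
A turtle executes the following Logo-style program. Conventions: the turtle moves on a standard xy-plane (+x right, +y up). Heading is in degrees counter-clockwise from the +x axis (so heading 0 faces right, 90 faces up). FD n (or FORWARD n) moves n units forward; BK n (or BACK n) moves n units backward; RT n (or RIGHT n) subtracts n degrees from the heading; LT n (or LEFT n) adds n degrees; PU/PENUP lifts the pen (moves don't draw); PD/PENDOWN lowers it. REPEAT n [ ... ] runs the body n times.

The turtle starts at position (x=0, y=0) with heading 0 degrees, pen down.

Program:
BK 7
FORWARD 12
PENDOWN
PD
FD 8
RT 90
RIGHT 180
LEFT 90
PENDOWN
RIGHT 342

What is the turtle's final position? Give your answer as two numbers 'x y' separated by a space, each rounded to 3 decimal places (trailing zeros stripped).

Answer: 13 0

Derivation:
Executing turtle program step by step:
Start: pos=(0,0), heading=0, pen down
BK 7: (0,0) -> (-7,0) [heading=0, draw]
FD 12: (-7,0) -> (5,0) [heading=0, draw]
PD: pen down
PD: pen down
FD 8: (5,0) -> (13,0) [heading=0, draw]
RT 90: heading 0 -> 270
RT 180: heading 270 -> 90
LT 90: heading 90 -> 180
PD: pen down
RT 342: heading 180 -> 198
Final: pos=(13,0), heading=198, 3 segment(s) drawn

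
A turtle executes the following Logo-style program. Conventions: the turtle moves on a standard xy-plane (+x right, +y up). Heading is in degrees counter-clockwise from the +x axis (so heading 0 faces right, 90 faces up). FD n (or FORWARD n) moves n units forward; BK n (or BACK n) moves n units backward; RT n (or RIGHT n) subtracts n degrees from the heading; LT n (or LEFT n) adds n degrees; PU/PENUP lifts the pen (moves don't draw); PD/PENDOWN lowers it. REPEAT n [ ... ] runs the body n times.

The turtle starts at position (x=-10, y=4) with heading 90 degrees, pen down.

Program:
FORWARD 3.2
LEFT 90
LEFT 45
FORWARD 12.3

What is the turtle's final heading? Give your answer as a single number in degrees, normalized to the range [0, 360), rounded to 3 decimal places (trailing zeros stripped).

Executing turtle program step by step:
Start: pos=(-10,4), heading=90, pen down
FD 3.2: (-10,4) -> (-10,7.2) [heading=90, draw]
LT 90: heading 90 -> 180
LT 45: heading 180 -> 225
FD 12.3: (-10,7.2) -> (-18.697,-1.497) [heading=225, draw]
Final: pos=(-18.697,-1.497), heading=225, 2 segment(s) drawn

Answer: 225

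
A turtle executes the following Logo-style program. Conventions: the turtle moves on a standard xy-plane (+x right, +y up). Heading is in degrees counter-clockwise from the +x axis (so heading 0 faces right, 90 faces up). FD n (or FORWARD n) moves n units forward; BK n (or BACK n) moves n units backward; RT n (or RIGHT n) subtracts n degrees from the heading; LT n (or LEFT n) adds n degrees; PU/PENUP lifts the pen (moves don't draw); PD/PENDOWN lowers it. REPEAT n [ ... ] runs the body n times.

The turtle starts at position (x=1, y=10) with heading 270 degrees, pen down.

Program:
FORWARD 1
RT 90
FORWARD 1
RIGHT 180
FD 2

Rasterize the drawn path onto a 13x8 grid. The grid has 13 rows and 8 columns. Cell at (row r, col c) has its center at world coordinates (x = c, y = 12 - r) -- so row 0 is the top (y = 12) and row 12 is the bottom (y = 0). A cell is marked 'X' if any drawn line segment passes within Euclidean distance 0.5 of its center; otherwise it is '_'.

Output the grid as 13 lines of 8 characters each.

Segment 0: (1,10) -> (1,9)
Segment 1: (1,9) -> (-0,9)
Segment 2: (-0,9) -> (2,9)

Answer: ________
________
_X______
XXX_____
________
________
________
________
________
________
________
________
________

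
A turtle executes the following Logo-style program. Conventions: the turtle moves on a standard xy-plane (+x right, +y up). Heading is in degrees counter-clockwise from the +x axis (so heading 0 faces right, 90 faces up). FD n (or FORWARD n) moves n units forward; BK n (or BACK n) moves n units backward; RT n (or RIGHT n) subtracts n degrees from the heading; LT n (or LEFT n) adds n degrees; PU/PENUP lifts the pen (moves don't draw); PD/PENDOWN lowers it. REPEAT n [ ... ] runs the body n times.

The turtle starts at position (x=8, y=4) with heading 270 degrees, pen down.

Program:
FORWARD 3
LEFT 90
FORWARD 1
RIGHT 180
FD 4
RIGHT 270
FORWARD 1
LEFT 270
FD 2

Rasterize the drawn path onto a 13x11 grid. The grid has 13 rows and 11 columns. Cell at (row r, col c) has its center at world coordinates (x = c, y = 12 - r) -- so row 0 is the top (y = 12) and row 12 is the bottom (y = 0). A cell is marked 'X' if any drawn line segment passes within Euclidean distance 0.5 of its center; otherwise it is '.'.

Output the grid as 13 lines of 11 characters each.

Segment 0: (8,4) -> (8,1)
Segment 1: (8,1) -> (9,1)
Segment 2: (9,1) -> (5,1)
Segment 3: (5,1) -> (5,0)
Segment 4: (5,0) -> (3,0)

Answer: ...........
...........
...........
...........
...........
...........
...........
...........
........X..
........X..
........X..
.....XXXXX.
...XXX.....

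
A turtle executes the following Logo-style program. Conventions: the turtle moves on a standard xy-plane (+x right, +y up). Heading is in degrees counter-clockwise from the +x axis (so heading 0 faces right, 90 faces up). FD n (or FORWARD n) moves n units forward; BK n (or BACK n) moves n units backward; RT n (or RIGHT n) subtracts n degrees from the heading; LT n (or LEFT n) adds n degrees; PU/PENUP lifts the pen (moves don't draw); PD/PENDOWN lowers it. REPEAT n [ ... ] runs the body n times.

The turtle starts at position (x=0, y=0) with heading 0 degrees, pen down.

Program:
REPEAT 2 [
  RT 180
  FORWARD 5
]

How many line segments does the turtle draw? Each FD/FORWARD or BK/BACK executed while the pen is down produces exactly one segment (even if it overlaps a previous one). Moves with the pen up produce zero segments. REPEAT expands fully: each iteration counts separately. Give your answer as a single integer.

Answer: 2

Derivation:
Executing turtle program step by step:
Start: pos=(0,0), heading=0, pen down
REPEAT 2 [
  -- iteration 1/2 --
  RT 180: heading 0 -> 180
  FD 5: (0,0) -> (-5,0) [heading=180, draw]
  -- iteration 2/2 --
  RT 180: heading 180 -> 0
  FD 5: (-5,0) -> (0,0) [heading=0, draw]
]
Final: pos=(0,0), heading=0, 2 segment(s) drawn
Segments drawn: 2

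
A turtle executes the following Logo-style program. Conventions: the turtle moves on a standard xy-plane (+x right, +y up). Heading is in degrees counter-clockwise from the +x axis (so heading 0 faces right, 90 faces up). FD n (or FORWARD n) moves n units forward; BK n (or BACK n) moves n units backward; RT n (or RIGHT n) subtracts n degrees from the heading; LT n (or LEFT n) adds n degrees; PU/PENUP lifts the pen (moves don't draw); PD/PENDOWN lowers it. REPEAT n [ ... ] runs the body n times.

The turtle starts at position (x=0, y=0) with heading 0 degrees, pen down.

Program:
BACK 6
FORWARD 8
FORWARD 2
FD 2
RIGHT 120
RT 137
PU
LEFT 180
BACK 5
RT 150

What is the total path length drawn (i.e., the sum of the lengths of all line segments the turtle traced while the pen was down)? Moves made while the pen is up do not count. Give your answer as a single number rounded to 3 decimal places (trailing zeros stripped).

Answer: 18

Derivation:
Executing turtle program step by step:
Start: pos=(0,0), heading=0, pen down
BK 6: (0,0) -> (-6,0) [heading=0, draw]
FD 8: (-6,0) -> (2,0) [heading=0, draw]
FD 2: (2,0) -> (4,0) [heading=0, draw]
FD 2: (4,0) -> (6,0) [heading=0, draw]
RT 120: heading 0 -> 240
RT 137: heading 240 -> 103
PU: pen up
LT 180: heading 103 -> 283
BK 5: (6,0) -> (4.875,4.872) [heading=283, move]
RT 150: heading 283 -> 133
Final: pos=(4.875,4.872), heading=133, 4 segment(s) drawn

Segment lengths:
  seg 1: (0,0) -> (-6,0), length = 6
  seg 2: (-6,0) -> (2,0), length = 8
  seg 3: (2,0) -> (4,0), length = 2
  seg 4: (4,0) -> (6,0), length = 2
Total = 18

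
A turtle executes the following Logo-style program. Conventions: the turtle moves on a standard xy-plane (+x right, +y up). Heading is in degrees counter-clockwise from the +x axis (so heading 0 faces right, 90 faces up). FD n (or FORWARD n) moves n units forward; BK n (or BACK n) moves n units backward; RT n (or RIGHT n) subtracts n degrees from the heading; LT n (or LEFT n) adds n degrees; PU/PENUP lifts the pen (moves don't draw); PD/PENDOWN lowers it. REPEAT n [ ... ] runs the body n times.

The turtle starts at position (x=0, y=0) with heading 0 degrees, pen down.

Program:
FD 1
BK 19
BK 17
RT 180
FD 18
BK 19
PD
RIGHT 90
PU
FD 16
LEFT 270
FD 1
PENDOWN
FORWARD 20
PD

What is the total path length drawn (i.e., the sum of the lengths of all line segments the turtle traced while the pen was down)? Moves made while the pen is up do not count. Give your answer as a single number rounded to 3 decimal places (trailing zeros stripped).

Executing turtle program step by step:
Start: pos=(0,0), heading=0, pen down
FD 1: (0,0) -> (1,0) [heading=0, draw]
BK 19: (1,0) -> (-18,0) [heading=0, draw]
BK 17: (-18,0) -> (-35,0) [heading=0, draw]
RT 180: heading 0 -> 180
FD 18: (-35,0) -> (-53,0) [heading=180, draw]
BK 19: (-53,0) -> (-34,0) [heading=180, draw]
PD: pen down
RT 90: heading 180 -> 90
PU: pen up
FD 16: (-34,0) -> (-34,16) [heading=90, move]
LT 270: heading 90 -> 0
FD 1: (-34,16) -> (-33,16) [heading=0, move]
PD: pen down
FD 20: (-33,16) -> (-13,16) [heading=0, draw]
PD: pen down
Final: pos=(-13,16), heading=0, 6 segment(s) drawn

Segment lengths:
  seg 1: (0,0) -> (1,0), length = 1
  seg 2: (1,0) -> (-18,0), length = 19
  seg 3: (-18,0) -> (-35,0), length = 17
  seg 4: (-35,0) -> (-53,0), length = 18
  seg 5: (-53,0) -> (-34,0), length = 19
  seg 6: (-33,16) -> (-13,16), length = 20
Total = 94

Answer: 94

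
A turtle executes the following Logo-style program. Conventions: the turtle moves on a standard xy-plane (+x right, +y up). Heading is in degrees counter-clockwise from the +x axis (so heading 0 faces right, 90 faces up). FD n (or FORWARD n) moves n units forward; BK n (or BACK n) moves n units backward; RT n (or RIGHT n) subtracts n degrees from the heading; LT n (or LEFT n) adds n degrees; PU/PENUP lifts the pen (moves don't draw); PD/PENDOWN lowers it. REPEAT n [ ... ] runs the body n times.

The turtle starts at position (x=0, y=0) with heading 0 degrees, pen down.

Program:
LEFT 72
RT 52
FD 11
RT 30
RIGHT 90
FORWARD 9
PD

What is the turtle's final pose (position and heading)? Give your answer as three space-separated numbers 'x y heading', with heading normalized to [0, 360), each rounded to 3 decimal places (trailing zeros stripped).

Answer: 8.774 -5.101 260

Derivation:
Executing turtle program step by step:
Start: pos=(0,0), heading=0, pen down
LT 72: heading 0 -> 72
RT 52: heading 72 -> 20
FD 11: (0,0) -> (10.337,3.762) [heading=20, draw]
RT 30: heading 20 -> 350
RT 90: heading 350 -> 260
FD 9: (10.337,3.762) -> (8.774,-5.101) [heading=260, draw]
PD: pen down
Final: pos=(8.774,-5.101), heading=260, 2 segment(s) drawn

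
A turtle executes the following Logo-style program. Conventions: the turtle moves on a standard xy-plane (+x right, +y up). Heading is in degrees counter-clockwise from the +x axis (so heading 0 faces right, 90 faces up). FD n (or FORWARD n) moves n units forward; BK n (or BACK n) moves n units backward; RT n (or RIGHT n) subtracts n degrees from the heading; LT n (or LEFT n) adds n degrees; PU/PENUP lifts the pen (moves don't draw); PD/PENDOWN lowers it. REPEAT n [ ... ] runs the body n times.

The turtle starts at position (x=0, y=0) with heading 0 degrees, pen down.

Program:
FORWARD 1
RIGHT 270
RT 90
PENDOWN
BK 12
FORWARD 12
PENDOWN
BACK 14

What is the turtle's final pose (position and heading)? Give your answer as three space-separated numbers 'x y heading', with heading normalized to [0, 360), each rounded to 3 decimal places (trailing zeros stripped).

Executing turtle program step by step:
Start: pos=(0,0), heading=0, pen down
FD 1: (0,0) -> (1,0) [heading=0, draw]
RT 270: heading 0 -> 90
RT 90: heading 90 -> 0
PD: pen down
BK 12: (1,0) -> (-11,0) [heading=0, draw]
FD 12: (-11,0) -> (1,0) [heading=0, draw]
PD: pen down
BK 14: (1,0) -> (-13,0) [heading=0, draw]
Final: pos=(-13,0), heading=0, 4 segment(s) drawn

Answer: -13 0 0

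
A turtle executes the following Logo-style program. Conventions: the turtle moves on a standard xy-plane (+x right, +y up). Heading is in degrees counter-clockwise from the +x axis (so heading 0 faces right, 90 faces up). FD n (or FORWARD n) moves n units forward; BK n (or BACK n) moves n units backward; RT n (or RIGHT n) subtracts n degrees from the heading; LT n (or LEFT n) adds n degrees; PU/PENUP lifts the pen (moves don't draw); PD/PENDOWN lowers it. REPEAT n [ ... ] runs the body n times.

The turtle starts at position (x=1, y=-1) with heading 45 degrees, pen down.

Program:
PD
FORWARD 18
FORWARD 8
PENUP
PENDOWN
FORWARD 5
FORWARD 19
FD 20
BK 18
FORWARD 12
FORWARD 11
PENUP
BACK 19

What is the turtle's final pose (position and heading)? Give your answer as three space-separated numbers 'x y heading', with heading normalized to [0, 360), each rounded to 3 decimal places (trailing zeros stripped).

Executing turtle program step by step:
Start: pos=(1,-1), heading=45, pen down
PD: pen down
FD 18: (1,-1) -> (13.728,11.728) [heading=45, draw]
FD 8: (13.728,11.728) -> (19.385,17.385) [heading=45, draw]
PU: pen up
PD: pen down
FD 5: (19.385,17.385) -> (22.92,20.92) [heading=45, draw]
FD 19: (22.92,20.92) -> (36.355,34.355) [heading=45, draw]
FD 20: (36.355,34.355) -> (50.497,48.497) [heading=45, draw]
BK 18: (50.497,48.497) -> (37.77,35.77) [heading=45, draw]
FD 12: (37.77,35.77) -> (46.255,44.255) [heading=45, draw]
FD 11: (46.255,44.255) -> (54.033,52.033) [heading=45, draw]
PU: pen up
BK 19: (54.033,52.033) -> (40.598,38.598) [heading=45, move]
Final: pos=(40.598,38.598), heading=45, 8 segment(s) drawn

Answer: 40.598 38.598 45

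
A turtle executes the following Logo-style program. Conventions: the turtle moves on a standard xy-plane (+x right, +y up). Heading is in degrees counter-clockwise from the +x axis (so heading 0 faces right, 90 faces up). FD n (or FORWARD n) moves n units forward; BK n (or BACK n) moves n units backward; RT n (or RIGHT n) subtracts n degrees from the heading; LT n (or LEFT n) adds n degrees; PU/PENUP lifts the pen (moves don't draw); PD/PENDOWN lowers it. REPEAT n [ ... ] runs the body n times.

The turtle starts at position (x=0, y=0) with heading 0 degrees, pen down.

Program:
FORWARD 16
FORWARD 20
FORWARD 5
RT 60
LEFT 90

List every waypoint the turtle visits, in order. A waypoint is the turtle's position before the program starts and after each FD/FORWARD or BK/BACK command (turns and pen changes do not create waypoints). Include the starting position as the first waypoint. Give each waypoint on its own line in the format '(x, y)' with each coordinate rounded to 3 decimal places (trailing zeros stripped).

Executing turtle program step by step:
Start: pos=(0,0), heading=0, pen down
FD 16: (0,0) -> (16,0) [heading=0, draw]
FD 20: (16,0) -> (36,0) [heading=0, draw]
FD 5: (36,0) -> (41,0) [heading=0, draw]
RT 60: heading 0 -> 300
LT 90: heading 300 -> 30
Final: pos=(41,0), heading=30, 3 segment(s) drawn
Waypoints (4 total):
(0, 0)
(16, 0)
(36, 0)
(41, 0)

Answer: (0, 0)
(16, 0)
(36, 0)
(41, 0)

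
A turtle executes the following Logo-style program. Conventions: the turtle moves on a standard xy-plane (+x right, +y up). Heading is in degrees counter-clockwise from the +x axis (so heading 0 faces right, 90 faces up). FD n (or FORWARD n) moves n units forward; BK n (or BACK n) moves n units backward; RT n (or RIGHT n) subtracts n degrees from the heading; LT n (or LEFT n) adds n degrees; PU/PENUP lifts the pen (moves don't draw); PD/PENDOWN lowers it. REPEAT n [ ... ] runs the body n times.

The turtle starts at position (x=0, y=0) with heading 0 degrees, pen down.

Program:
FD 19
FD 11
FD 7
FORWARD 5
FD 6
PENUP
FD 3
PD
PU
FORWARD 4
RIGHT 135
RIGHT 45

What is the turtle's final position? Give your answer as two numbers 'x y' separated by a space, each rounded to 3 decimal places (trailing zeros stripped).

Answer: 55 0

Derivation:
Executing turtle program step by step:
Start: pos=(0,0), heading=0, pen down
FD 19: (0,0) -> (19,0) [heading=0, draw]
FD 11: (19,0) -> (30,0) [heading=0, draw]
FD 7: (30,0) -> (37,0) [heading=0, draw]
FD 5: (37,0) -> (42,0) [heading=0, draw]
FD 6: (42,0) -> (48,0) [heading=0, draw]
PU: pen up
FD 3: (48,0) -> (51,0) [heading=0, move]
PD: pen down
PU: pen up
FD 4: (51,0) -> (55,0) [heading=0, move]
RT 135: heading 0 -> 225
RT 45: heading 225 -> 180
Final: pos=(55,0), heading=180, 5 segment(s) drawn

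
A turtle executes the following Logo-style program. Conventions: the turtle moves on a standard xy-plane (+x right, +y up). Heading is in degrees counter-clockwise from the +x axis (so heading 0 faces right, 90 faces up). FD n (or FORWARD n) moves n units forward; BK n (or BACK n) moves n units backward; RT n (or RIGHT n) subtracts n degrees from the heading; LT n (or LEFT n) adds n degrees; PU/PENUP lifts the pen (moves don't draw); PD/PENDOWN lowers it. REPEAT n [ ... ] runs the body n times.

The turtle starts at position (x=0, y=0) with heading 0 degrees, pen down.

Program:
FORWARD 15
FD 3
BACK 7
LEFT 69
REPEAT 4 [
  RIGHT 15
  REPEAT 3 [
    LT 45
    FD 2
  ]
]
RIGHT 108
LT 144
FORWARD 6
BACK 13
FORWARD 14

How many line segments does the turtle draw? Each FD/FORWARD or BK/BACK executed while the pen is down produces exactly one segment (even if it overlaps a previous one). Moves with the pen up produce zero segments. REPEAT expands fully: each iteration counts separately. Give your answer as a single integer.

Answer: 18

Derivation:
Executing turtle program step by step:
Start: pos=(0,0), heading=0, pen down
FD 15: (0,0) -> (15,0) [heading=0, draw]
FD 3: (15,0) -> (18,0) [heading=0, draw]
BK 7: (18,0) -> (11,0) [heading=0, draw]
LT 69: heading 0 -> 69
REPEAT 4 [
  -- iteration 1/4 --
  RT 15: heading 69 -> 54
  REPEAT 3 [
    -- iteration 1/3 --
    LT 45: heading 54 -> 99
    FD 2: (11,0) -> (10.687,1.975) [heading=99, draw]
    -- iteration 2/3 --
    LT 45: heading 99 -> 144
    FD 2: (10.687,1.975) -> (9.069,3.151) [heading=144, draw]
    -- iteration 3/3 --
    LT 45: heading 144 -> 189
    FD 2: (9.069,3.151) -> (7.094,2.838) [heading=189, draw]
  ]
  -- iteration 2/4 --
  RT 15: heading 189 -> 174
  REPEAT 3 [
    -- iteration 1/3 --
    LT 45: heading 174 -> 219
    FD 2: (7.094,2.838) -> (5.539,1.579) [heading=219, draw]
    -- iteration 2/3 --
    LT 45: heading 219 -> 264
    FD 2: (5.539,1.579) -> (5.33,-0.41) [heading=264, draw]
    -- iteration 3/3 --
    LT 45: heading 264 -> 309
    FD 2: (5.33,-0.41) -> (6.589,-1.964) [heading=309, draw]
  ]
  -- iteration 3/4 --
  RT 15: heading 309 -> 294
  REPEAT 3 [
    -- iteration 1/3 --
    LT 45: heading 294 -> 339
    FD 2: (6.589,-1.964) -> (8.456,-2.681) [heading=339, draw]
    -- iteration 2/3 --
    LT 45: heading 339 -> 24
    FD 2: (8.456,-2.681) -> (10.283,-1.867) [heading=24, draw]
    -- iteration 3/3 --
    LT 45: heading 24 -> 69
    FD 2: (10.283,-1.867) -> (11,0) [heading=69, draw]
  ]
  -- iteration 4/4 --
  RT 15: heading 69 -> 54
  REPEAT 3 [
    -- iteration 1/3 --
    LT 45: heading 54 -> 99
    FD 2: (11,0) -> (10.687,1.975) [heading=99, draw]
    -- iteration 2/3 --
    LT 45: heading 99 -> 144
    FD 2: (10.687,1.975) -> (9.069,3.151) [heading=144, draw]
    -- iteration 3/3 --
    LT 45: heading 144 -> 189
    FD 2: (9.069,3.151) -> (7.094,2.838) [heading=189, draw]
  ]
]
RT 108: heading 189 -> 81
LT 144: heading 81 -> 225
FD 6: (7.094,2.838) -> (2.851,-1.405) [heading=225, draw]
BK 13: (2.851,-1.405) -> (12.043,7.788) [heading=225, draw]
FD 14: (12.043,7.788) -> (2.144,-2.112) [heading=225, draw]
Final: pos=(2.144,-2.112), heading=225, 18 segment(s) drawn
Segments drawn: 18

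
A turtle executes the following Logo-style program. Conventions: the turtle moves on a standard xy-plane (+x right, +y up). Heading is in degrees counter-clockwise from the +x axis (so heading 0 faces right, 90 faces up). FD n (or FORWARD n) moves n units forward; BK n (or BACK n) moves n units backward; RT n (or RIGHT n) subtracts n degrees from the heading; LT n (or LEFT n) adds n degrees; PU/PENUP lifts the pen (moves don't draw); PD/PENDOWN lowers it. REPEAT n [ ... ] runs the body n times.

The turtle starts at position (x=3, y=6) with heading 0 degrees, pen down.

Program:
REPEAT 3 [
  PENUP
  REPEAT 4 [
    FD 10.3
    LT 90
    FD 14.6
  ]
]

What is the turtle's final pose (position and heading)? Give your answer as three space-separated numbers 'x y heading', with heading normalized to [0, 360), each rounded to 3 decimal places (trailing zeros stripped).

Executing turtle program step by step:
Start: pos=(3,6), heading=0, pen down
REPEAT 3 [
  -- iteration 1/3 --
  PU: pen up
  REPEAT 4 [
    -- iteration 1/4 --
    FD 10.3: (3,6) -> (13.3,6) [heading=0, move]
    LT 90: heading 0 -> 90
    FD 14.6: (13.3,6) -> (13.3,20.6) [heading=90, move]
    -- iteration 2/4 --
    FD 10.3: (13.3,20.6) -> (13.3,30.9) [heading=90, move]
    LT 90: heading 90 -> 180
    FD 14.6: (13.3,30.9) -> (-1.3,30.9) [heading=180, move]
    -- iteration 3/4 --
    FD 10.3: (-1.3,30.9) -> (-11.6,30.9) [heading=180, move]
    LT 90: heading 180 -> 270
    FD 14.6: (-11.6,30.9) -> (-11.6,16.3) [heading=270, move]
    -- iteration 4/4 --
    FD 10.3: (-11.6,16.3) -> (-11.6,6) [heading=270, move]
    LT 90: heading 270 -> 0
    FD 14.6: (-11.6,6) -> (3,6) [heading=0, move]
  ]
  -- iteration 2/3 --
  PU: pen up
  REPEAT 4 [
    -- iteration 1/4 --
    FD 10.3: (3,6) -> (13.3,6) [heading=0, move]
    LT 90: heading 0 -> 90
    FD 14.6: (13.3,6) -> (13.3,20.6) [heading=90, move]
    -- iteration 2/4 --
    FD 10.3: (13.3,20.6) -> (13.3,30.9) [heading=90, move]
    LT 90: heading 90 -> 180
    FD 14.6: (13.3,30.9) -> (-1.3,30.9) [heading=180, move]
    -- iteration 3/4 --
    FD 10.3: (-1.3,30.9) -> (-11.6,30.9) [heading=180, move]
    LT 90: heading 180 -> 270
    FD 14.6: (-11.6,30.9) -> (-11.6,16.3) [heading=270, move]
    -- iteration 4/4 --
    FD 10.3: (-11.6,16.3) -> (-11.6,6) [heading=270, move]
    LT 90: heading 270 -> 0
    FD 14.6: (-11.6,6) -> (3,6) [heading=0, move]
  ]
  -- iteration 3/3 --
  PU: pen up
  REPEAT 4 [
    -- iteration 1/4 --
    FD 10.3: (3,6) -> (13.3,6) [heading=0, move]
    LT 90: heading 0 -> 90
    FD 14.6: (13.3,6) -> (13.3,20.6) [heading=90, move]
    -- iteration 2/4 --
    FD 10.3: (13.3,20.6) -> (13.3,30.9) [heading=90, move]
    LT 90: heading 90 -> 180
    FD 14.6: (13.3,30.9) -> (-1.3,30.9) [heading=180, move]
    -- iteration 3/4 --
    FD 10.3: (-1.3,30.9) -> (-11.6,30.9) [heading=180, move]
    LT 90: heading 180 -> 270
    FD 14.6: (-11.6,30.9) -> (-11.6,16.3) [heading=270, move]
    -- iteration 4/4 --
    FD 10.3: (-11.6,16.3) -> (-11.6,6) [heading=270, move]
    LT 90: heading 270 -> 0
    FD 14.6: (-11.6,6) -> (3,6) [heading=0, move]
  ]
]
Final: pos=(3,6), heading=0, 0 segment(s) drawn

Answer: 3 6 0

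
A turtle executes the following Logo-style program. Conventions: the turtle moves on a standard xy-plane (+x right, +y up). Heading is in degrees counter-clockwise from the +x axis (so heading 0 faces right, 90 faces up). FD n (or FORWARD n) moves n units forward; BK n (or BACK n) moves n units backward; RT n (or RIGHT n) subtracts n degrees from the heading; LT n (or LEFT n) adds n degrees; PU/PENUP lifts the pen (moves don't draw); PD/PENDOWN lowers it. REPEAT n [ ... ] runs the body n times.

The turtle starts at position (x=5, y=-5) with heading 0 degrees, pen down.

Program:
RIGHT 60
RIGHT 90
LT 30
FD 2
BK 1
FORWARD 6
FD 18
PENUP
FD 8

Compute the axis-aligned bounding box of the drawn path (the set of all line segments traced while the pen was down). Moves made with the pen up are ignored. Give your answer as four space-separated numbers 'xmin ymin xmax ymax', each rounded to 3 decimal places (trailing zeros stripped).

Executing turtle program step by step:
Start: pos=(5,-5), heading=0, pen down
RT 60: heading 0 -> 300
RT 90: heading 300 -> 210
LT 30: heading 210 -> 240
FD 2: (5,-5) -> (4,-6.732) [heading=240, draw]
BK 1: (4,-6.732) -> (4.5,-5.866) [heading=240, draw]
FD 6: (4.5,-5.866) -> (1.5,-11.062) [heading=240, draw]
FD 18: (1.5,-11.062) -> (-7.5,-26.651) [heading=240, draw]
PU: pen up
FD 8: (-7.5,-26.651) -> (-11.5,-33.579) [heading=240, move]
Final: pos=(-11.5,-33.579), heading=240, 4 segment(s) drawn

Segment endpoints: x in {-7.5, 1.5, 4, 4.5, 5}, y in {-26.651, -11.062, -6.732, -5.866, -5}
xmin=-7.5, ymin=-26.651, xmax=5, ymax=-5

Answer: -7.5 -26.651 5 -5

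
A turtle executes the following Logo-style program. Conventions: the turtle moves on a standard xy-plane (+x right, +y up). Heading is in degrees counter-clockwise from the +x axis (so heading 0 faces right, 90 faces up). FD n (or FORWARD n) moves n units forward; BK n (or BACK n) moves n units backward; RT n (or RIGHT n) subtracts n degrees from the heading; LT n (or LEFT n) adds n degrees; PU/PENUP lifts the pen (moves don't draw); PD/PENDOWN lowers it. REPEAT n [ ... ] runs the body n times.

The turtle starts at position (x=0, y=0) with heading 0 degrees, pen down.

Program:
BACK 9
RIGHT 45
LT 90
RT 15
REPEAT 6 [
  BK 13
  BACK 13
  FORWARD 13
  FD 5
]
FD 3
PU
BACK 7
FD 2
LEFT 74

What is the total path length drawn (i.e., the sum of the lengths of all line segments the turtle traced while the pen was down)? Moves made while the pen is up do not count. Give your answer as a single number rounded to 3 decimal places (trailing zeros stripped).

Answer: 276

Derivation:
Executing turtle program step by step:
Start: pos=(0,0), heading=0, pen down
BK 9: (0,0) -> (-9,0) [heading=0, draw]
RT 45: heading 0 -> 315
LT 90: heading 315 -> 45
RT 15: heading 45 -> 30
REPEAT 6 [
  -- iteration 1/6 --
  BK 13: (-9,0) -> (-20.258,-6.5) [heading=30, draw]
  BK 13: (-20.258,-6.5) -> (-31.517,-13) [heading=30, draw]
  FD 13: (-31.517,-13) -> (-20.258,-6.5) [heading=30, draw]
  FD 5: (-20.258,-6.5) -> (-15.928,-4) [heading=30, draw]
  -- iteration 2/6 --
  BK 13: (-15.928,-4) -> (-27.187,-10.5) [heading=30, draw]
  BK 13: (-27.187,-10.5) -> (-38.445,-17) [heading=30, draw]
  FD 13: (-38.445,-17) -> (-27.187,-10.5) [heading=30, draw]
  FD 5: (-27.187,-10.5) -> (-22.856,-8) [heading=30, draw]
  -- iteration 3/6 --
  BK 13: (-22.856,-8) -> (-34.115,-14.5) [heading=30, draw]
  BK 13: (-34.115,-14.5) -> (-45.373,-21) [heading=30, draw]
  FD 13: (-45.373,-21) -> (-34.115,-14.5) [heading=30, draw]
  FD 5: (-34.115,-14.5) -> (-29.785,-12) [heading=30, draw]
  -- iteration 4/6 --
  BK 13: (-29.785,-12) -> (-41.043,-18.5) [heading=30, draw]
  BK 13: (-41.043,-18.5) -> (-52.301,-25) [heading=30, draw]
  FD 13: (-52.301,-25) -> (-41.043,-18.5) [heading=30, draw]
  FD 5: (-41.043,-18.5) -> (-36.713,-16) [heading=30, draw]
  -- iteration 5/6 --
  BK 13: (-36.713,-16) -> (-47.971,-22.5) [heading=30, draw]
  BK 13: (-47.971,-22.5) -> (-59.229,-29) [heading=30, draw]
  FD 13: (-59.229,-29) -> (-47.971,-22.5) [heading=30, draw]
  FD 5: (-47.971,-22.5) -> (-43.641,-20) [heading=30, draw]
  -- iteration 6/6 --
  BK 13: (-43.641,-20) -> (-54.899,-26.5) [heading=30, draw]
  BK 13: (-54.899,-26.5) -> (-66.158,-33) [heading=30, draw]
  FD 13: (-66.158,-33) -> (-54.899,-26.5) [heading=30, draw]
  FD 5: (-54.899,-26.5) -> (-50.569,-24) [heading=30, draw]
]
FD 3: (-50.569,-24) -> (-47.971,-22.5) [heading=30, draw]
PU: pen up
BK 7: (-47.971,-22.5) -> (-54.033,-26) [heading=30, move]
FD 2: (-54.033,-26) -> (-52.301,-25) [heading=30, move]
LT 74: heading 30 -> 104
Final: pos=(-52.301,-25), heading=104, 26 segment(s) drawn

Segment lengths:
  seg 1: (0,0) -> (-9,0), length = 9
  seg 2: (-9,0) -> (-20.258,-6.5), length = 13
  seg 3: (-20.258,-6.5) -> (-31.517,-13), length = 13
  seg 4: (-31.517,-13) -> (-20.258,-6.5), length = 13
  seg 5: (-20.258,-6.5) -> (-15.928,-4), length = 5
  seg 6: (-15.928,-4) -> (-27.187,-10.5), length = 13
  seg 7: (-27.187,-10.5) -> (-38.445,-17), length = 13
  seg 8: (-38.445,-17) -> (-27.187,-10.5), length = 13
  seg 9: (-27.187,-10.5) -> (-22.856,-8), length = 5
  seg 10: (-22.856,-8) -> (-34.115,-14.5), length = 13
  seg 11: (-34.115,-14.5) -> (-45.373,-21), length = 13
  seg 12: (-45.373,-21) -> (-34.115,-14.5), length = 13
  seg 13: (-34.115,-14.5) -> (-29.785,-12), length = 5
  seg 14: (-29.785,-12) -> (-41.043,-18.5), length = 13
  seg 15: (-41.043,-18.5) -> (-52.301,-25), length = 13
  seg 16: (-52.301,-25) -> (-41.043,-18.5), length = 13
  seg 17: (-41.043,-18.5) -> (-36.713,-16), length = 5
  seg 18: (-36.713,-16) -> (-47.971,-22.5), length = 13
  seg 19: (-47.971,-22.5) -> (-59.229,-29), length = 13
  seg 20: (-59.229,-29) -> (-47.971,-22.5), length = 13
  seg 21: (-47.971,-22.5) -> (-43.641,-20), length = 5
  seg 22: (-43.641,-20) -> (-54.899,-26.5), length = 13
  seg 23: (-54.899,-26.5) -> (-66.158,-33), length = 13
  seg 24: (-66.158,-33) -> (-54.899,-26.5), length = 13
  seg 25: (-54.899,-26.5) -> (-50.569,-24), length = 5
  seg 26: (-50.569,-24) -> (-47.971,-22.5), length = 3
Total = 276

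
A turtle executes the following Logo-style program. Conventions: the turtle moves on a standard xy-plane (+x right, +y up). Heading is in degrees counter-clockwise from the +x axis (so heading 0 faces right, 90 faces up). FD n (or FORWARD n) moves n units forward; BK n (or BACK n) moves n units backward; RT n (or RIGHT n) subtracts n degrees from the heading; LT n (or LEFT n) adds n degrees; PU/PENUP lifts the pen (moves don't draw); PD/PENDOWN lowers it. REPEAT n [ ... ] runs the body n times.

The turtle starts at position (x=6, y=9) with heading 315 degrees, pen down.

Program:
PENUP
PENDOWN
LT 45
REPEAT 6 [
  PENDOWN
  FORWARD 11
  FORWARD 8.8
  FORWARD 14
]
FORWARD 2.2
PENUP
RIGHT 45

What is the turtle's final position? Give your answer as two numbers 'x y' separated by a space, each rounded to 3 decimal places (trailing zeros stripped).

Executing turtle program step by step:
Start: pos=(6,9), heading=315, pen down
PU: pen up
PD: pen down
LT 45: heading 315 -> 0
REPEAT 6 [
  -- iteration 1/6 --
  PD: pen down
  FD 11: (6,9) -> (17,9) [heading=0, draw]
  FD 8.8: (17,9) -> (25.8,9) [heading=0, draw]
  FD 14: (25.8,9) -> (39.8,9) [heading=0, draw]
  -- iteration 2/6 --
  PD: pen down
  FD 11: (39.8,9) -> (50.8,9) [heading=0, draw]
  FD 8.8: (50.8,9) -> (59.6,9) [heading=0, draw]
  FD 14: (59.6,9) -> (73.6,9) [heading=0, draw]
  -- iteration 3/6 --
  PD: pen down
  FD 11: (73.6,9) -> (84.6,9) [heading=0, draw]
  FD 8.8: (84.6,9) -> (93.4,9) [heading=0, draw]
  FD 14: (93.4,9) -> (107.4,9) [heading=0, draw]
  -- iteration 4/6 --
  PD: pen down
  FD 11: (107.4,9) -> (118.4,9) [heading=0, draw]
  FD 8.8: (118.4,9) -> (127.2,9) [heading=0, draw]
  FD 14: (127.2,9) -> (141.2,9) [heading=0, draw]
  -- iteration 5/6 --
  PD: pen down
  FD 11: (141.2,9) -> (152.2,9) [heading=0, draw]
  FD 8.8: (152.2,9) -> (161,9) [heading=0, draw]
  FD 14: (161,9) -> (175,9) [heading=0, draw]
  -- iteration 6/6 --
  PD: pen down
  FD 11: (175,9) -> (186,9) [heading=0, draw]
  FD 8.8: (186,9) -> (194.8,9) [heading=0, draw]
  FD 14: (194.8,9) -> (208.8,9) [heading=0, draw]
]
FD 2.2: (208.8,9) -> (211,9) [heading=0, draw]
PU: pen up
RT 45: heading 0 -> 315
Final: pos=(211,9), heading=315, 19 segment(s) drawn

Answer: 211 9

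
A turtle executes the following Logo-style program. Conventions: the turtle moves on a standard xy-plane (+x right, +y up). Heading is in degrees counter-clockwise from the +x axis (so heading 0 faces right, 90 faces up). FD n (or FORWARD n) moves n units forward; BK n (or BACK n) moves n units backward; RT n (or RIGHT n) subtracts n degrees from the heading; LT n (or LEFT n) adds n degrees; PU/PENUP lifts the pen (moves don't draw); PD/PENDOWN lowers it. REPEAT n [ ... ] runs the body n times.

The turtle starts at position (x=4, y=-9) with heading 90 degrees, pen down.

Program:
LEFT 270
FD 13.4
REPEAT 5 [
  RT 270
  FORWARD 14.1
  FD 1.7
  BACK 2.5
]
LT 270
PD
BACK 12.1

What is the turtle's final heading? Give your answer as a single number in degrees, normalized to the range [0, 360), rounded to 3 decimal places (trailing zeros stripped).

Answer: 0

Derivation:
Executing turtle program step by step:
Start: pos=(4,-9), heading=90, pen down
LT 270: heading 90 -> 0
FD 13.4: (4,-9) -> (17.4,-9) [heading=0, draw]
REPEAT 5 [
  -- iteration 1/5 --
  RT 270: heading 0 -> 90
  FD 14.1: (17.4,-9) -> (17.4,5.1) [heading=90, draw]
  FD 1.7: (17.4,5.1) -> (17.4,6.8) [heading=90, draw]
  BK 2.5: (17.4,6.8) -> (17.4,4.3) [heading=90, draw]
  -- iteration 2/5 --
  RT 270: heading 90 -> 180
  FD 14.1: (17.4,4.3) -> (3.3,4.3) [heading=180, draw]
  FD 1.7: (3.3,4.3) -> (1.6,4.3) [heading=180, draw]
  BK 2.5: (1.6,4.3) -> (4.1,4.3) [heading=180, draw]
  -- iteration 3/5 --
  RT 270: heading 180 -> 270
  FD 14.1: (4.1,4.3) -> (4.1,-9.8) [heading=270, draw]
  FD 1.7: (4.1,-9.8) -> (4.1,-11.5) [heading=270, draw]
  BK 2.5: (4.1,-11.5) -> (4.1,-9) [heading=270, draw]
  -- iteration 4/5 --
  RT 270: heading 270 -> 0
  FD 14.1: (4.1,-9) -> (18.2,-9) [heading=0, draw]
  FD 1.7: (18.2,-9) -> (19.9,-9) [heading=0, draw]
  BK 2.5: (19.9,-9) -> (17.4,-9) [heading=0, draw]
  -- iteration 5/5 --
  RT 270: heading 0 -> 90
  FD 14.1: (17.4,-9) -> (17.4,5.1) [heading=90, draw]
  FD 1.7: (17.4,5.1) -> (17.4,6.8) [heading=90, draw]
  BK 2.5: (17.4,6.8) -> (17.4,4.3) [heading=90, draw]
]
LT 270: heading 90 -> 0
PD: pen down
BK 12.1: (17.4,4.3) -> (5.3,4.3) [heading=0, draw]
Final: pos=(5.3,4.3), heading=0, 17 segment(s) drawn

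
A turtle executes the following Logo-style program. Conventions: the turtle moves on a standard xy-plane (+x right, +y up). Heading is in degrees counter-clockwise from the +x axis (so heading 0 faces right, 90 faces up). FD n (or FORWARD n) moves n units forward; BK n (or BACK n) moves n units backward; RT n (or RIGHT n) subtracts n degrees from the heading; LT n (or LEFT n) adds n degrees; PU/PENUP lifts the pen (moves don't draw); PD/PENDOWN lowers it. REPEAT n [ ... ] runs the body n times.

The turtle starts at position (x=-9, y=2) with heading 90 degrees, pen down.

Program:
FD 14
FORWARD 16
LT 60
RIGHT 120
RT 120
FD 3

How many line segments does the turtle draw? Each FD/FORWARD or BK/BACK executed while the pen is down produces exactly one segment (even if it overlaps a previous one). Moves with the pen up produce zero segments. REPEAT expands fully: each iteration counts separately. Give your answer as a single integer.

Executing turtle program step by step:
Start: pos=(-9,2), heading=90, pen down
FD 14: (-9,2) -> (-9,16) [heading=90, draw]
FD 16: (-9,16) -> (-9,32) [heading=90, draw]
LT 60: heading 90 -> 150
RT 120: heading 150 -> 30
RT 120: heading 30 -> 270
FD 3: (-9,32) -> (-9,29) [heading=270, draw]
Final: pos=(-9,29), heading=270, 3 segment(s) drawn
Segments drawn: 3

Answer: 3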